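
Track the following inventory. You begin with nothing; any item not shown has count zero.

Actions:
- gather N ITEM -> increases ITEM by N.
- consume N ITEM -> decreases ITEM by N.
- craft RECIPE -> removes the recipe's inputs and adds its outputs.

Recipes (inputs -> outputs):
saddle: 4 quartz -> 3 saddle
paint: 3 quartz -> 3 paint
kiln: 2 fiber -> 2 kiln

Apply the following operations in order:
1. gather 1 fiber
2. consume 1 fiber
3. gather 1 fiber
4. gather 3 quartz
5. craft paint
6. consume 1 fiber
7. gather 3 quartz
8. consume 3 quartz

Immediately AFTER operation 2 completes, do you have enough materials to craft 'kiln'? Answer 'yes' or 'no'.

Answer: no

Derivation:
After 1 (gather 1 fiber): fiber=1
After 2 (consume 1 fiber): (empty)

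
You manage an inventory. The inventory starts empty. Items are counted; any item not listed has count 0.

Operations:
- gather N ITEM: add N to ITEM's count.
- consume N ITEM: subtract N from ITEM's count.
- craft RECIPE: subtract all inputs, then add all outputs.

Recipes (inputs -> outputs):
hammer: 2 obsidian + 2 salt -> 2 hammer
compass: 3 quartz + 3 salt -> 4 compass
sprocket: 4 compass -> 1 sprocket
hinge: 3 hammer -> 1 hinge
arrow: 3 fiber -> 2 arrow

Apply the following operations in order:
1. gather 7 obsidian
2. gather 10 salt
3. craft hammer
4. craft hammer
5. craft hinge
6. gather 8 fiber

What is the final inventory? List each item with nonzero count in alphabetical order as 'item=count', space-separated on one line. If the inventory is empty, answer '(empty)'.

After 1 (gather 7 obsidian): obsidian=7
After 2 (gather 10 salt): obsidian=7 salt=10
After 3 (craft hammer): hammer=2 obsidian=5 salt=8
After 4 (craft hammer): hammer=4 obsidian=3 salt=6
After 5 (craft hinge): hammer=1 hinge=1 obsidian=3 salt=6
After 6 (gather 8 fiber): fiber=8 hammer=1 hinge=1 obsidian=3 salt=6

Answer: fiber=8 hammer=1 hinge=1 obsidian=3 salt=6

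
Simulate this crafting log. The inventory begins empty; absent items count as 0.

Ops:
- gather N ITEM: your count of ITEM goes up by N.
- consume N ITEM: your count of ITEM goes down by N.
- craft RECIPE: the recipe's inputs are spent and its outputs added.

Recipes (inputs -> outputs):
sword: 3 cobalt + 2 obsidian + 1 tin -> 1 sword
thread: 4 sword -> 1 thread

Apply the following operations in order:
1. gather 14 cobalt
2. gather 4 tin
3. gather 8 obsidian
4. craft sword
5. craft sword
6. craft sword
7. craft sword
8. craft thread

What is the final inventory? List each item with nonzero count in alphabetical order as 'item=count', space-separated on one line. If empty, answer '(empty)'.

Answer: cobalt=2 thread=1

Derivation:
After 1 (gather 14 cobalt): cobalt=14
After 2 (gather 4 tin): cobalt=14 tin=4
After 3 (gather 8 obsidian): cobalt=14 obsidian=8 tin=4
After 4 (craft sword): cobalt=11 obsidian=6 sword=1 tin=3
After 5 (craft sword): cobalt=8 obsidian=4 sword=2 tin=2
After 6 (craft sword): cobalt=5 obsidian=2 sword=3 tin=1
After 7 (craft sword): cobalt=2 sword=4
After 8 (craft thread): cobalt=2 thread=1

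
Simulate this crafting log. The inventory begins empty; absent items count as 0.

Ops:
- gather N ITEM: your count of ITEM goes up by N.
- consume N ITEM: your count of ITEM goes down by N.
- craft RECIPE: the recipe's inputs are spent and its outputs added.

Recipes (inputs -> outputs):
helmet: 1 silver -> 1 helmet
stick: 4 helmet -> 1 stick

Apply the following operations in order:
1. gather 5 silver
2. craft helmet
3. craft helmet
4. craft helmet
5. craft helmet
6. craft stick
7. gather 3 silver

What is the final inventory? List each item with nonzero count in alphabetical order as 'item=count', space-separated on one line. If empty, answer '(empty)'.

Answer: silver=4 stick=1

Derivation:
After 1 (gather 5 silver): silver=5
After 2 (craft helmet): helmet=1 silver=4
After 3 (craft helmet): helmet=2 silver=3
After 4 (craft helmet): helmet=3 silver=2
After 5 (craft helmet): helmet=4 silver=1
After 6 (craft stick): silver=1 stick=1
After 7 (gather 3 silver): silver=4 stick=1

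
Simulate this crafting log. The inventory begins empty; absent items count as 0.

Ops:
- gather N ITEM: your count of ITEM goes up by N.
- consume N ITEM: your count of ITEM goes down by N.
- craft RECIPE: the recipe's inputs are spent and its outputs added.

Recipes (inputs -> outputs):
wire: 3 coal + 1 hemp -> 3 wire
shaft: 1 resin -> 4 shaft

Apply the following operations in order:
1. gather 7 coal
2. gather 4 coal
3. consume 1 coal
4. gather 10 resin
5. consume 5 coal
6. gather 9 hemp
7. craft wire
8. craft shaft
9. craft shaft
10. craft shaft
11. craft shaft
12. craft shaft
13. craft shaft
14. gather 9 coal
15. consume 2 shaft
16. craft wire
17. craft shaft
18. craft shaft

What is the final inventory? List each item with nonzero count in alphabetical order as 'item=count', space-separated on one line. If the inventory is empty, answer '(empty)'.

Answer: coal=8 hemp=7 resin=2 shaft=30 wire=6

Derivation:
After 1 (gather 7 coal): coal=7
After 2 (gather 4 coal): coal=11
After 3 (consume 1 coal): coal=10
After 4 (gather 10 resin): coal=10 resin=10
After 5 (consume 5 coal): coal=5 resin=10
After 6 (gather 9 hemp): coal=5 hemp=9 resin=10
After 7 (craft wire): coal=2 hemp=8 resin=10 wire=3
After 8 (craft shaft): coal=2 hemp=8 resin=9 shaft=4 wire=3
After 9 (craft shaft): coal=2 hemp=8 resin=8 shaft=8 wire=3
After 10 (craft shaft): coal=2 hemp=8 resin=7 shaft=12 wire=3
After 11 (craft shaft): coal=2 hemp=8 resin=6 shaft=16 wire=3
After 12 (craft shaft): coal=2 hemp=8 resin=5 shaft=20 wire=3
After 13 (craft shaft): coal=2 hemp=8 resin=4 shaft=24 wire=3
After 14 (gather 9 coal): coal=11 hemp=8 resin=4 shaft=24 wire=3
After 15 (consume 2 shaft): coal=11 hemp=8 resin=4 shaft=22 wire=3
After 16 (craft wire): coal=8 hemp=7 resin=4 shaft=22 wire=6
After 17 (craft shaft): coal=8 hemp=7 resin=3 shaft=26 wire=6
After 18 (craft shaft): coal=8 hemp=7 resin=2 shaft=30 wire=6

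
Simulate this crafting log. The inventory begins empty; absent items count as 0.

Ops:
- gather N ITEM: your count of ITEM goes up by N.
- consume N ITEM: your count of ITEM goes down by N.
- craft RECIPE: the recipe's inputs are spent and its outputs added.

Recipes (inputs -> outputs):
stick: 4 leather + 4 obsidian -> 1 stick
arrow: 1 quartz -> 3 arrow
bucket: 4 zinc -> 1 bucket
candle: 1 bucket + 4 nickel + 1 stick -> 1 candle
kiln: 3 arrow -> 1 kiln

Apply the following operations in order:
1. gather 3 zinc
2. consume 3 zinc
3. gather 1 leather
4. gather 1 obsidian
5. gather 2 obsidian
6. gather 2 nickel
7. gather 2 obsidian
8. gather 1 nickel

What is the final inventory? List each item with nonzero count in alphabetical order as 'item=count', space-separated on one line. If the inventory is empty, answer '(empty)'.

Answer: leather=1 nickel=3 obsidian=5

Derivation:
After 1 (gather 3 zinc): zinc=3
After 2 (consume 3 zinc): (empty)
After 3 (gather 1 leather): leather=1
After 4 (gather 1 obsidian): leather=1 obsidian=1
After 5 (gather 2 obsidian): leather=1 obsidian=3
After 6 (gather 2 nickel): leather=1 nickel=2 obsidian=3
After 7 (gather 2 obsidian): leather=1 nickel=2 obsidian=5
After 8 (gather 1 nickel): leather=1 nickel=3 obsidian=5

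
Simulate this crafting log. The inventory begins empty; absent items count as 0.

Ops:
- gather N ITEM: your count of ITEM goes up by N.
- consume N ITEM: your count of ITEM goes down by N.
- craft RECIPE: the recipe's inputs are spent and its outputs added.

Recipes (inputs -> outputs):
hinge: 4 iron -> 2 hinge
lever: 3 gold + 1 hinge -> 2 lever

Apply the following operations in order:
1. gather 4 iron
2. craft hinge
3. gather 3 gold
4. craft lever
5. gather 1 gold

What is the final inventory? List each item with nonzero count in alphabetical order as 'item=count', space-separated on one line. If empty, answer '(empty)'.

After 1 (gather 4 iron): iron=4
After 2 (craft hinge): hinge=2
After 3 (gather 3 gold): gold=3 hinge=2
After 4 (craft lever): hinge=1 lever=2
After 5 (gather 1 gold): gold=1 hinge=1 lever=2

Answer: gold=1 hinge=1 lever=2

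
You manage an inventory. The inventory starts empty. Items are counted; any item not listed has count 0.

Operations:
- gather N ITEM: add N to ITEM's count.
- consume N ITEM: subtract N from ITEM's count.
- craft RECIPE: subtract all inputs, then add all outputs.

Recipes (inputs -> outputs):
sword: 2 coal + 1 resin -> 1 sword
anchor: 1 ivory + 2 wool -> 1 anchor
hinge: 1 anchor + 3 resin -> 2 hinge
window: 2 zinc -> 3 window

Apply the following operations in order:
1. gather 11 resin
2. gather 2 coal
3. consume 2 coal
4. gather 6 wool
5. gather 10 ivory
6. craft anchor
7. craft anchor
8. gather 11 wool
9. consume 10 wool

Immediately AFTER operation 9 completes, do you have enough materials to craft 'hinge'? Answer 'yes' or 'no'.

Answer: yes

Derivation:
After 1 (gather 11 resin): resin=11
After 2 (gather 2 coal): coal=2 resin=11
After 3 (consume 2 coal): resin=11
After 4 (gather 6 wool): resin=11 wool=6
After 5 (gather 10 ivory): ivory=10 resin=11 wool=6
After 6 (craft anchor): anchor=1 ivory=9 resin=11 wool=4
After 7 (craft anchor): anchor=2 ivory=8 resin=11 wool=2
After 8 (gather 11 wool): anchor=2 ivory=8 resin=11 wool=13
After 9 (consume 10 wool): anchor=2 ivory=8 resin=11 wool=3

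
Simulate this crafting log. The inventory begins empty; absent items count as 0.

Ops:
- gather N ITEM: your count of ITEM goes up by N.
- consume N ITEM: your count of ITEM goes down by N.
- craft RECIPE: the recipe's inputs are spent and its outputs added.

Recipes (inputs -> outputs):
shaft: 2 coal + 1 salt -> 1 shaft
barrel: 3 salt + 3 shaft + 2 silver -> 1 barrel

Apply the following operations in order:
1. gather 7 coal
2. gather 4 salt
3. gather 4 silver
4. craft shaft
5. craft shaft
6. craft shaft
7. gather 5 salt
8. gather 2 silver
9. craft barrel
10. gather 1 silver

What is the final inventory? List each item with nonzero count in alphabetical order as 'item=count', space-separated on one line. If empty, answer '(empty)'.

Answer: barrel=1 coal=1 salt=3 silver=5

Derivation:
After 1 (gather 7 coal): coal=7
After 2 (gather 4 salt): coal=7 salt=4
After 3 (gather 4 silver): coal=7 salt=4 silver=4
After 4 (craft shaft): coal=5 salt=3 shaft=1 silver=4
After 5 (craft shaft): coal=3 salt=2 shaft=2 silver=4
After 6 (craft shaft): coal=1 salt=1 shaft=3 silver=4
After 7 (gather 5 salt): coal=1 salt=6 shaft=3 silver=4
After 8 (gather 2 silver): coal=1 salt=6 shaft=3 silver=6
After 9 (craft barrel): barrel=1 coal=1 salt=3 silver=4
After 10 (gather 1 silver): barrel=1 coal=1 salt=3 silver=5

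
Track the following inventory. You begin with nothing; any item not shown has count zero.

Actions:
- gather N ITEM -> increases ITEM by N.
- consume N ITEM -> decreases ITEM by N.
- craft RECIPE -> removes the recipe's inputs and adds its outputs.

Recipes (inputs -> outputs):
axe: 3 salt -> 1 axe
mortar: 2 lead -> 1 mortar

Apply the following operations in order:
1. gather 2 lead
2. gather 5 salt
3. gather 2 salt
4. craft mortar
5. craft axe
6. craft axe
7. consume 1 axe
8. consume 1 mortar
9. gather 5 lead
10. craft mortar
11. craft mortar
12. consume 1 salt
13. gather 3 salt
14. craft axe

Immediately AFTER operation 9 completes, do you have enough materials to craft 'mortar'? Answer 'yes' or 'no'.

After 1 (gather 2 lead): lead=2
After 2 (gather 5 salt): lead=2 salt=5
After 3 (gather 2 salt): lead=2 salt=7
After 4 (craft mortar): mortar=1 salt=7
After 5 (craft axe): axe=1 mortar=1 salt=4
After 6 (craft axe): axe=2 mortar=1 salt=1
After 7 (consume 1 axe): axe=1 mortar=1 salt=1
After 8 (consume 1 mortar): axe=1 salt=1
After 9 (gather 5 lead): axe=1 lead=5 salt=1

Answer: yes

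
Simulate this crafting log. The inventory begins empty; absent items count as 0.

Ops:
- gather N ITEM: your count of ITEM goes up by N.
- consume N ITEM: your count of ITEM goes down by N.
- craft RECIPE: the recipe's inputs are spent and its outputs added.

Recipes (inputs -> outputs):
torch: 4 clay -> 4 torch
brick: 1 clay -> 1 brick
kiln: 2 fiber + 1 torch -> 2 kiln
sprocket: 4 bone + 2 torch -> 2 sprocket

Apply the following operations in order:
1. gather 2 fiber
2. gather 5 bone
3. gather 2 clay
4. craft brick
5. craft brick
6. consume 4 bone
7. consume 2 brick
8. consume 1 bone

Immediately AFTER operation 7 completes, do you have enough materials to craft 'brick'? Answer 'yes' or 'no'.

After 1 (gather 2 fiber): fiber=2
After 2 (gather 5 bone): bone=5 fiber=2
After 3 (gather 2 clay): bone=5 clay=2 fiber=2
After 4 (craft brick): bone=5 brick=1 clay=1 fiber=2
After 5 (craft brick): bone=5 brick=2 fiber=2
After 6 (consume 4 bone): bone=1 brick=2 fiber=2
After 7 (consume 2 brick): bone=1 fiber=2

Answer: no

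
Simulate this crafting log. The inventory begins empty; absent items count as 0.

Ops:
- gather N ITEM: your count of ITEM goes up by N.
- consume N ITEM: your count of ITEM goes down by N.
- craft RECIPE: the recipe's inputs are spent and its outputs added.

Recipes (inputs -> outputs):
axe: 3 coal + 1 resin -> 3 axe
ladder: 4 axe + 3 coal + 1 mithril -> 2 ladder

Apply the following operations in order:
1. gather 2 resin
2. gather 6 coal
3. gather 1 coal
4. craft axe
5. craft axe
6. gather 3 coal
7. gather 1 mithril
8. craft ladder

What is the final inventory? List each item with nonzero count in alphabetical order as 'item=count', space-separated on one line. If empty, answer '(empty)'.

Answer: axe=2 coal=1 ladder=2

Derivation:
After 1 (gather 2 resin): resin=2
After 2 (gather 6 coal): coal=6 resin=2
After 3 (gather 1 coal): coal=7 resin=2
After 4 (craft axe): axe=3 coal=4 resin=1
After 5 (craft axe): axe=6 coal=1
After 6 (gather 3 coal): axe=6 coal=4
After 7 (gather 1 mithril): axe=6 coal=4 mithril=1
After 8 (craft ladder): axe=2 coal=1 ladder=2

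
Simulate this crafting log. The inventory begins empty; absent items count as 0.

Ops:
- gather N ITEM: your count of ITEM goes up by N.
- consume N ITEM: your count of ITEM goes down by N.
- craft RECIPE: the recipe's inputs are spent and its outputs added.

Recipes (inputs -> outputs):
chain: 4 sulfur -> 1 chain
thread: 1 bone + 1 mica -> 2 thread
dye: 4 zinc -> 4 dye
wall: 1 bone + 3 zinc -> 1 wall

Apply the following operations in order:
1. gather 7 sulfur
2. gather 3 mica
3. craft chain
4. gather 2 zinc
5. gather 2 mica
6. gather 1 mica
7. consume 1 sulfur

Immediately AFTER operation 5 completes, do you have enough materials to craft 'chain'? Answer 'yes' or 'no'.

After 1 (gather 7 sulfur): sulfur=7
After 2 (gather 3 mica): mica=3 sulfur=7
After 3 (craft chain): chain=1 mica=3 sulfur=3
After 4 (gather 2 zinc): chain=1 mica=3 sulfur=3 zinc=2
After 5 (gather 2 mica): chain=1 mica=5 sulfur=3 zinc=2

Answer: no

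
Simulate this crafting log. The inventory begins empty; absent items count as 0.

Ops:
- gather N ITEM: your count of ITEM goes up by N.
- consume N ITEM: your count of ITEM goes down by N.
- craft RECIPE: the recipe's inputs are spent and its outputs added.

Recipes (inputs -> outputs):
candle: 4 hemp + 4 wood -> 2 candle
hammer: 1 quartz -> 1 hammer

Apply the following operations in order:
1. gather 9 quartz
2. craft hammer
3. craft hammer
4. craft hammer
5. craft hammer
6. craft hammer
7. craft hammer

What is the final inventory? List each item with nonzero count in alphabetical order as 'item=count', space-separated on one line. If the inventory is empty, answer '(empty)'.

Answer: hammer=6 quartz=3

Derivation:
After 1 (gather 9 quartz): quartz=9
After 2 (craft hammer): hammer=1 quartz=8
After 3 (craft hammer): hammer=2 quartz=7
After 4 (craft hammer): hammer=3 quartz=6
After 5 (craft hammer): hammer=4 quartz=5
After 6 (craft hammer): hammer=5 quartz=4
After 7 (craft hammer): hammer=6 quartz=3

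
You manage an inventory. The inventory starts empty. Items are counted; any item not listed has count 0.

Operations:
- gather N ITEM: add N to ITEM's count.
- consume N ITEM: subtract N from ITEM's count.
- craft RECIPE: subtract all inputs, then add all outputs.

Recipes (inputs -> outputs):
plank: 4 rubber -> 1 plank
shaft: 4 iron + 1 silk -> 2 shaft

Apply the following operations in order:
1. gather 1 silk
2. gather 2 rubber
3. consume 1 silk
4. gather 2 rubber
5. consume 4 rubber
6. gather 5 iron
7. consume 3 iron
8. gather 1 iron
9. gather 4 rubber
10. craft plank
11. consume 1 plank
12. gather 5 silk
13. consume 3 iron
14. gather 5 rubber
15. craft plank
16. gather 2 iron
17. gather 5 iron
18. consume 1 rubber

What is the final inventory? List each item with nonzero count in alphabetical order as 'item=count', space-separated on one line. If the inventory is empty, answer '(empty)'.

Answer: iron=7 plank=1 silk=5

Derivation:
After 1 (gather 1 silk): silk=1
After 2 (gather 2 rubber): rubber=2 silk=1
After 3 (consume 1 silk): rubber=2
After 4 (gather 2 rubber): rubber=4
After 5 (consume 4 rubber): (empty)
After 6 (gather 5 iron): iron=5
After 7 (consume 3 iron): iron=2
After 8 (gather 1 iron): iron=3
After 9 (gather 4 rubber): iron=3 rubber=4
After 10 (craft plank): iron=3 plank=1
After 11 (consume 1 plank): iron=3
After 12 (gather 5 silk): iron=3 silk=5
After 13 (consume 3 iron): silk=5
After 14 (gather 5 rubber): rubber=5 silk=5
After 15 (craft plank): plank=1 rubber=1 silk=5
After 16 (gather 2 iron): iron=2 plank=1 rubber=1 silk=5
After 17 (gather 5 iron): iron=7 plank=1 rubber=1 silk=5
After 18 (consume 1 rubber): iron=7 plank=1 silk=5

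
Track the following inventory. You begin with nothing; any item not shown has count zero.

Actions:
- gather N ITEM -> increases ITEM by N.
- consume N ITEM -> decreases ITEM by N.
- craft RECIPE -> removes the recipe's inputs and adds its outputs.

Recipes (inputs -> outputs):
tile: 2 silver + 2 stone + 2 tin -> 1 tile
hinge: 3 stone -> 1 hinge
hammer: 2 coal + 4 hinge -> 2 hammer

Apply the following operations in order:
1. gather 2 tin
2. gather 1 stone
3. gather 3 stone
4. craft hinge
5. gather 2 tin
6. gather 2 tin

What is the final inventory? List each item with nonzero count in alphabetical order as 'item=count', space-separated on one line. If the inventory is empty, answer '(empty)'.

Answer: hinge=1 stone=1 tin=6

Derivation:
After 1 (gather 2 tin): tin=2
After 2 (gather 1 stone): stone=1 tin=2
After 3 (gather 3 stone): stone=4 tin=2
After 4 (craft hinge): hinge=1 stone=1 tin=2
After 5 (gather 2 tin): hinge=1 stone=1 tin=4
After 6 (gather 2 tin): hinge=1 stone=1 tin=6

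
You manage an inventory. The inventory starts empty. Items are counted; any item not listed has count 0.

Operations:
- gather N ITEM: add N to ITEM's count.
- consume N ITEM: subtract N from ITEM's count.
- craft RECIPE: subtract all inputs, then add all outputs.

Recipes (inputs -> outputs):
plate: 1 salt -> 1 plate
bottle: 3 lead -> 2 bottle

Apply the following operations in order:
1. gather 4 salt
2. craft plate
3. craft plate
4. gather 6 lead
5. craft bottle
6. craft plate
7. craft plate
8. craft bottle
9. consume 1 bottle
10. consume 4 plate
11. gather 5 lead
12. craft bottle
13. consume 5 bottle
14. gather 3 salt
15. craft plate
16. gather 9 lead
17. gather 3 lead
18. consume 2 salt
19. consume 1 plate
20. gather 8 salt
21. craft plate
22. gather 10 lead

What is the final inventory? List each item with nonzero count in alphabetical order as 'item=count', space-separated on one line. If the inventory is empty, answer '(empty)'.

After 1 (gather 4 salt): salt=4
After 2 (craft plate): plate=1 salt=3
After 3 (craft plate): plate=2 salt=2
After 4 (gather 6 lead): lead=6 plate=2 salt=2
After 5 (craft bottle): bottle=2 lead=3 plate=2 salt=2
After 6 (craft plate): bottle=2 lead=3 plate=3 salt=1
After 7 (craft plate): bottle=2 lead=3 plate=4
After 8 (craft bottle): bottle=4 plate=4
After 9 (consume 1 bottle): bottle=3 plate=4
After 10 (consume 4 plate): bottle=3
After 11 (gather 5 lead): bottle=3 lead=5
After 12 (craft bottle): bottle=5 lead=2
After 13 (consume 5 bottle): lead=2
After 14 (gather 3 salt): lead=2 salt=3
After 15 (craft plate): lead=2 plate=1 salt=2
After 16 (gather 9 lead): lead=11 plate=1 salt=2
After 17 (gather 3 lead): lead=14 plate=1 salt=2
After 18 (consume 2 salt): lead=14 plate=1
After 19 (consume 1 plate): lead=14
After 20 (gather 8 salt): lead=14 salt=8
After 21 (craft plate): lead=14 plate=1 salt=7
After 22 (gather 10 lead): lead=24 plate=1 salt=7

Answer: lead=24 plate=1 salt=7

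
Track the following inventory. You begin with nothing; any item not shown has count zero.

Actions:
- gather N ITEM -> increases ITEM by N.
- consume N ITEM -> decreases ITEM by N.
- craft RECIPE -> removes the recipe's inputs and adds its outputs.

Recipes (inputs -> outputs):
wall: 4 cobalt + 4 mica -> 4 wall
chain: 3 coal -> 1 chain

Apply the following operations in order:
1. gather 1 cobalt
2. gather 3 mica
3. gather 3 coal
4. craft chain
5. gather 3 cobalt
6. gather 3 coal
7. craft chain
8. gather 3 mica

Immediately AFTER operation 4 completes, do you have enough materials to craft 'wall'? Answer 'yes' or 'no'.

After 1 (gather 1 cobalt): cobalt=1
After 2 (gather 3 mica): cobalt=1 mica=3
After 3 (gather 3 coal): coal=3 cobalt=1 mica=3
After 4 (craft chain): chain=1 cobalt=1 mica=3

Answer: no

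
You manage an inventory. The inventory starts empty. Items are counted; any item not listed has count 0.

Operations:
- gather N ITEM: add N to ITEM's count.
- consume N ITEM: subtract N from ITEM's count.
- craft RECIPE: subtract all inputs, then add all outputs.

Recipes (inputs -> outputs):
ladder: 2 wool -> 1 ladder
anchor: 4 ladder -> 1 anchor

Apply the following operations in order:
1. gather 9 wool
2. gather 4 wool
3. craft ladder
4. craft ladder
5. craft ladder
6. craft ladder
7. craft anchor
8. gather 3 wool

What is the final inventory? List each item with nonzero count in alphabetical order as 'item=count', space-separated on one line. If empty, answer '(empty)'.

After 1 (gather 9 wool): wool=9
After 2 (gather 4 wool): wool=13
After 3 (craft ladder): ladder=1 wool=11
After 4 (craft ladder): ladder=2 wool=9
After 5 (craft ladder): ladder=3 wool=7
After 6 (craft ladder): ladder=4 wool=5
After 7 (craft anchor): anchor=1 wool=5
After 8 (gather 3 wool): anchor=1 wool=8

Answer: anchor=1 wool=8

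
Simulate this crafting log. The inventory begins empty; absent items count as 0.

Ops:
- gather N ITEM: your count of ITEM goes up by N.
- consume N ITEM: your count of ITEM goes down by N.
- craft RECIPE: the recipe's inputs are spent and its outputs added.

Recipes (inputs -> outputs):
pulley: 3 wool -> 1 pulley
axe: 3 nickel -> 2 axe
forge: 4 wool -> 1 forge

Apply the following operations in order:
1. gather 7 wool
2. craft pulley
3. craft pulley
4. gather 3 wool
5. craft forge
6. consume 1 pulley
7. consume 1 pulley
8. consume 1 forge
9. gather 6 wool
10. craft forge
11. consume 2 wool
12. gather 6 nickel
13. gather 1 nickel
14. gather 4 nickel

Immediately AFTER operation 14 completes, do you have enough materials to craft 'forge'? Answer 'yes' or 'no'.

After 1 (gather 7 wool): wool=7
After 2 (craft pulley): pulley=1 wool=4
After 3 (craft pulley): pulley=2 wool=1
After 4 (gather 3 wool): pulley=2 wool=4
After 5 (craft forge): forge=1 pulley=2
After 6 (consume 1 pulley): forge=1 pulley=1
After 7 (consume 1 pulley): forge=1
After 8 (consume 1 forge): (empty)
After 9 (gather 6 wool): wool=6
After 10 (craft forge): forge=1 wool=2
After 11 (consume 2 wool): forge=1
After 12 (gather 6 nickel): forge=1 nickel=6
After 13 (gather 1 nickel): forge=1 nickel=7
After 14 (gather 4 nickel): forge=1 nickel=11

Answer: no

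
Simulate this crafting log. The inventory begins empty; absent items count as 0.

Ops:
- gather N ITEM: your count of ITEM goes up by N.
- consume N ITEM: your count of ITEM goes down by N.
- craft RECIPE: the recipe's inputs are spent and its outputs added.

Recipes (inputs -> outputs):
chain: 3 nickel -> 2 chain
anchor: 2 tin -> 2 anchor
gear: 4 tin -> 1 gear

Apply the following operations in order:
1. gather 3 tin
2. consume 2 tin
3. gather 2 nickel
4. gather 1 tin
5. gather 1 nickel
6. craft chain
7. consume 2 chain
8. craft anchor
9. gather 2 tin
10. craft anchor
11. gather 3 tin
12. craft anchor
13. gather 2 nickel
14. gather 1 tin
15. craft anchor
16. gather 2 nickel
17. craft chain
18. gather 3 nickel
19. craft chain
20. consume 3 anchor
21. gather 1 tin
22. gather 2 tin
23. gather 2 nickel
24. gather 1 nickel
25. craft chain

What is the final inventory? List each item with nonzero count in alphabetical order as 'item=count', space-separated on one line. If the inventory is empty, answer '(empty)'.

Answer: anchor=5 chain=6 nickel=1 tin=3

Derivation:
After 1 (gather 3 tin): tin=3
After 2 (consume 2 tin): tin=1
After 3 (gather 2 nickel): nickel=2 tin=1
After 4 (gather 1 tin): nickel=2 tin=2
After 5 (gather 1 nickel): nickel=3 tin=2
After 6 (craft chain): chain=2 tin=2
After 7 (consume 2 chain): tin=2
After 8 (craft anchor): anchor=2
After 9 (gather 2 tin): anchor=2 tin=2
After 10 (craft anchor): anchor=4
After 11 (gather 3 tin): anchor=4 tin=3
After 12 (craft anchor): anchor=6 tin=1
After 13 (gather 2 nickel): anchor=6 nickel=2 tin=1
After 14 (gather 1 tin): anchor=6 nickel=2 tin=2
After 15 (craft anchor): anchor=8 nickel=2
After 16 (gather 2 nickel): anchor=8 nickel=4
After 17 (craft chain): anchor=8 chain=2 nickel=1
After 18 (gather 3 nickel): anchor=8 chain=2 nickel=4
After 19 (craft chain): anchor=8 chain=4 nickel=1
After 20 (consume 3 anchor): anchor=5 chain=4 nickel=1
After 21 (gather 1 tin): anchor=5 chain=4 nickel=1 tin=1
After 22 (gather 2 tin): anchor=5 chain=4 nickel=1 tin=3
After 23 (gather 2 nickel): anchor=5 chain=4 nickel=3 tin=3
After 24 (gather 1 nickel): anchor=5 chain=4 nickel=4 tin=3
After 25 (craft chain): anchor=5 chain=6 nickel=1 tin=3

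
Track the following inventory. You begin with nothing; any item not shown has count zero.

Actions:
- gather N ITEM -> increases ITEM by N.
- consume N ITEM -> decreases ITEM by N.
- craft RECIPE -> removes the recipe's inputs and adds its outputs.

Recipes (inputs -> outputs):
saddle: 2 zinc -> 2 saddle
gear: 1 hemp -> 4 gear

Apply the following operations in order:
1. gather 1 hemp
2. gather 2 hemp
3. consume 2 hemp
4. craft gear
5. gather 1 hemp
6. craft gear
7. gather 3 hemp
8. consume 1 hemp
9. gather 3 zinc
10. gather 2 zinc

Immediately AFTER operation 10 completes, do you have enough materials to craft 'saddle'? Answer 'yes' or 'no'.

After 1 (gather 1 hemp): hemp=1
After 2 (gather 2 hemp): hemp=3
After 3 (consume 2 hemp): hemp=1
After 4 (craft gear): gear=4
After 5 (gather 1 hemp): gear=4 hemp=1
After 6 (craft gear): gear=8
After 7 (gather 3 hemp): gear=8 hemp=3
After 8 (consume 1 hemp): gear=8 hemp=2
After 9 (gather 3 zinc): gear=8 hemp=2 zinc=3
After 10 (gather 2 zinc): gear=8 hemp=2 zinc=5

Answer: yes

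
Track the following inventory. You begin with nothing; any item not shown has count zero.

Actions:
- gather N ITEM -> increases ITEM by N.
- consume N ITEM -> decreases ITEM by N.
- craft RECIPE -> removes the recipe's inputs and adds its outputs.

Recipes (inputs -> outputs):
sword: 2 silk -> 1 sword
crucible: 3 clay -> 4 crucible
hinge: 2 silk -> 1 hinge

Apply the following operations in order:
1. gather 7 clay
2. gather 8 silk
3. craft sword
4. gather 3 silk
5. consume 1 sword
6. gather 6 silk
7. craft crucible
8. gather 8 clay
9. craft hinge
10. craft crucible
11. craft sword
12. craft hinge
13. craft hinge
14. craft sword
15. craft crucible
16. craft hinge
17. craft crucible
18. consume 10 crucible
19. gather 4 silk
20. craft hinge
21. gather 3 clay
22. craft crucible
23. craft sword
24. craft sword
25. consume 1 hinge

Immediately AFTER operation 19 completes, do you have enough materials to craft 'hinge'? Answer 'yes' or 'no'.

Answer: yes

Derivation:
After 1 (gather 7 clay): clay=7
After 2 (gather 8 silk): clay=7 silk=8
After 3 (craft sword): clay=7 silk=6 sword=1
After 4 (gather 3 silk): clay=7 silk=9 sword=1
After 5 (consume 1 sword): clay=7 silk=9
After 6 (gather 6 silk): clay=7 silk=15
After 7 (craft crucible): clay=4 crucible=4 silk=15
After 8 (gather 8 clay): clay=12 crucible=4 silk=15
After 9 (craft hinge): clay=12 crucible=4 hinge=1 silk=13
After 10 (craft crucible): clay=9 crucible=8 hinge=1 silk=13
After 11 (craft sword): clay=9 crucible=8 hinge=1 silk=11 sword=1
After 12 (craft hinge): clay=9 crucible=8 hinge=2 silk=9 sword=1
After 13 (craft hinge): clay=9 crucible=8 hinge=3 silk=7 sword=1
After 14 (craft sword): clay=9 crucible=8 hinge=3 silk=5 sword=2
After 15 (craft crucible): clay=6 crucible=12 hinge=3 silk=5 sword=2
After 16 (craft hinge): clay=6 crucible=12 hinge=4 silk=3 sword=2
After 17 (craft crucible): clay=3 crucible=16 hinge=4 silk=3 sword=2
After 18 (consume 10 crucible): clay=3 crucible=6 hinge=4 silk=3 sword=2
After 19 (gather 4 silk): clay=3 crucible=6 hinge=4 silk=7 sword=2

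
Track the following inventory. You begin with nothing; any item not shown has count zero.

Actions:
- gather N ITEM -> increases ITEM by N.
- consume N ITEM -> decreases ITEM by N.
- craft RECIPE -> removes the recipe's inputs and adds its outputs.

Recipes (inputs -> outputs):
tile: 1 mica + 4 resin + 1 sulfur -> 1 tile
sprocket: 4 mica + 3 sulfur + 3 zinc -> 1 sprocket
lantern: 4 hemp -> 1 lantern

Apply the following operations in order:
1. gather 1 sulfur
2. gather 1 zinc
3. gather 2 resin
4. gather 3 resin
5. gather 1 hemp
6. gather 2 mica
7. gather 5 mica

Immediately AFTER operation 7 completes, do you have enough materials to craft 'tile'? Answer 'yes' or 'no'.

After 1 (gather 1 sulfur): sulfur=1
After 2 (gather 1 zinc): sulfur=1 zinc=1
After 3 (gather 2 resin): resin=2 sulfur=1 zinc=1
After 4 (gather 3 resin): resin=5 sulfur=1 zinc=1
After 5 (gather 1 hemp): hemp=1 resin=5 sulfur=1 zinc=1
After 6 (gather 2 mica): hemp=1 mica=2 resin=5 sulfur=1 zinc=1
After 7 (gather 5 mica): hemp=1 mica=7 resin=5 sulfur=1 zinc=1

Answer: yes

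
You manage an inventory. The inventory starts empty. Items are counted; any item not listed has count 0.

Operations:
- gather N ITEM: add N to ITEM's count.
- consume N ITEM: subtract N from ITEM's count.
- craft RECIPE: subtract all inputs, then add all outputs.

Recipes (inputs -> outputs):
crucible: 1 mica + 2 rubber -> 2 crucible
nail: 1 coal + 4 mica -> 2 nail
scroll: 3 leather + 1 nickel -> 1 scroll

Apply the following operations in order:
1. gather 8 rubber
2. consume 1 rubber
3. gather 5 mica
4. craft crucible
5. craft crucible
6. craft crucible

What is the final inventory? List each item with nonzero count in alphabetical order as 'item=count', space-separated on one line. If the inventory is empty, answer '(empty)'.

Answer: crucible=6 mica=2 rubber=1

Derivation:
After 1 (gather 8 rubber): rubber=8
After 2 (consume 1 rubber): rubber=7
After 3 (gather 5 mica): mica=5 rubber=7
After 4 (craft crucible): crucible=2 mica=4 rubber=5
After 5 (craft crucible): crucible=4 mica=3 rubber=3
After 6 (craft crucible): crucible=6 mica=2 rubber=1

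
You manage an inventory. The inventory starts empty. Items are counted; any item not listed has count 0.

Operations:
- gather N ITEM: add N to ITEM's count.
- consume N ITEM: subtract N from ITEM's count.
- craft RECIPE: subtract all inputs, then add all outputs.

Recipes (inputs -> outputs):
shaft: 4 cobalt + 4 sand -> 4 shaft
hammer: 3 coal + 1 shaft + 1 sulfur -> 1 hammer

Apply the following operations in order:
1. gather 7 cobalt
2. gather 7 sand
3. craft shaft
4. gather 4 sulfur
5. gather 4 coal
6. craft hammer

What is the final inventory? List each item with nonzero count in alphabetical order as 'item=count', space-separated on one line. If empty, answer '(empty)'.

Answer: coal=1 cobalt=3 hammer=1 sand=3 shaft=3 sulfur=3

Derivation:
After 1 (gather 7 cobalt): cobalt=7
After 2 (gather 7 sand): cobalt=7 sand=7
After 3 (craft shaft): cobalt=3 sand=3 shaft=4
After 4 (gather 4 sulfur): cobalt=3 sand=3 shaft=4 sulfur=4
After 5 (gather 4 coal): coal=4 cobalt=3 sand=3 shaft=4 sulfur=4
After 6 (craft hammer): coal=1 cobalt=3 hammer=1 sand=3 shaft=3 sulfur=3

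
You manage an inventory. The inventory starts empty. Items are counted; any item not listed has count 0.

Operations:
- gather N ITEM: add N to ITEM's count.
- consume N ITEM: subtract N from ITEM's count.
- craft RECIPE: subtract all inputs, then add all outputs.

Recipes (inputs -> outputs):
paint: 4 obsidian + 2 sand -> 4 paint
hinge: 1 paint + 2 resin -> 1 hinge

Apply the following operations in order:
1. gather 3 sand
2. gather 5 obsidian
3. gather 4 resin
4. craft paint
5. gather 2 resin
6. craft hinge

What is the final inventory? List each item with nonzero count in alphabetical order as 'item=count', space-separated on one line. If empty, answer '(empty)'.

Answer: hinge=1 obsidian=1 paint=3 resin=4 sand=1

Derivation:
After 1 (gather 3 sand): sand=3
After 2 (gather 5 obsidian): obsidian=5 sand=3
After 3 (gather 4 resin): obsidian=5 resin=4 sand=3
After 4 (craft paint): obsidian=1 paint=4 resin=4 sand=1
After 5 (gather 2 resin): obsidian=1 paint=4 resin=6 sand=1
After 6 (craft hinge): hinge=1 obsidian=1 paint=3 resin=4 sand=1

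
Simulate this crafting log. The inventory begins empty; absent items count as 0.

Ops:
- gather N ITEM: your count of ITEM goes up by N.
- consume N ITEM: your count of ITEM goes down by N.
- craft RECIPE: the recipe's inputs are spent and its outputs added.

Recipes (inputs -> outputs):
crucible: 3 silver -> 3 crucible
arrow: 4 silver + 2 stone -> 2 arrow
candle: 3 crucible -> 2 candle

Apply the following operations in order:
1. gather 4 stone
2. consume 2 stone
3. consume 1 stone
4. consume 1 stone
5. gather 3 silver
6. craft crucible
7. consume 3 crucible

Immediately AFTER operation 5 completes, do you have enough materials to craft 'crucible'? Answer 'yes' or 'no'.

Answer: yes

Derivation:
After 1 (gather 4 stone): stone=4
After 2 (consume 2 stone): stone=2
After 3 (consume 1 stone): stone=1
After 4 (consume 1 stone): (empty)
After 5 (gather 3 silver): silver=3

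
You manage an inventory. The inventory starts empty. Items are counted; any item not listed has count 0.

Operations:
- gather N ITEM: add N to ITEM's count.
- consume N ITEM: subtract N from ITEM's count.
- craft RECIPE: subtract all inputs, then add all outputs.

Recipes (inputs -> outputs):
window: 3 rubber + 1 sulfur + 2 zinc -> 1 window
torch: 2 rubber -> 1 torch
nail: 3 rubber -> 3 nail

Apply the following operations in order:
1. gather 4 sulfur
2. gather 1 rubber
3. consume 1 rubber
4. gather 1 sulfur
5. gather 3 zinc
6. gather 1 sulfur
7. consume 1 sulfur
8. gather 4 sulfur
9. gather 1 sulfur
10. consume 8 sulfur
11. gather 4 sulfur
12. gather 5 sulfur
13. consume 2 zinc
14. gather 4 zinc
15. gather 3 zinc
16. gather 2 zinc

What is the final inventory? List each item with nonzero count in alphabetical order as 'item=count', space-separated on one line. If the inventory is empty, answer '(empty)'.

Answer: sulfur=11 zinc=10

Derivation:
After 1 (gather 4 sulfur): sulfur=4
After 2 (gather 1 rubber): rubber=1 sulfur=4
After 3 (consume 1 rubber): sulfur=4
After 4 (gather 1 sulfur): sulfur=5
After 5 (gather 3 zinc): sulfur=5 zinc=3
After 6 (gather 1 sulfur): sulfur=6 zinc=3
After 7 (consume 1 sulfur): sulfur=5 zinc=3
After 8 (gather 4 sulfur): sulfur=9 zinc=3
After 9 (gather 1 sulfur): sulfur=10 zinc=3
After 10 (consume 8 sulfur): sulfur=2 zinc=3
After 11 (gather 4 sulfur): sulfur=6 zinc=3
After 12 (gather 5 sulfur): sulfur=11 zinc=3
After 13 (consume 2 zinc): sulfur=11 zinc=1
After 14 (gather 4 zinc): sulfur=11 zinc=5
After 15 (gather 3 zinc): sulfur=11 zinc=8
After 16 (gather 2 zinc): sulfur=11 zinc=10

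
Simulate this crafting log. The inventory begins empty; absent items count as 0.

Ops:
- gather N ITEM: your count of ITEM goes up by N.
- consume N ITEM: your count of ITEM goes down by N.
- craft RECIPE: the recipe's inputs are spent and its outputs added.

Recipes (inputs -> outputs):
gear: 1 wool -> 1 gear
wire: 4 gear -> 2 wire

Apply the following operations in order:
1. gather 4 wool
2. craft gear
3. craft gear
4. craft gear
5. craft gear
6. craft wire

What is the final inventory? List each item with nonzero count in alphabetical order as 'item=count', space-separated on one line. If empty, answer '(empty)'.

Answer: wire=2

Derivation:
After 1 (gather 4 wool): wool=4
After 2 (craft gear): gear=1 wool=3
After 3 (craft gear): gear=2 wool=2
After 4 (craft gear): gear=3 wool=1
After 5 (craft gear): gear=4
After 6 (craft wire): wire=2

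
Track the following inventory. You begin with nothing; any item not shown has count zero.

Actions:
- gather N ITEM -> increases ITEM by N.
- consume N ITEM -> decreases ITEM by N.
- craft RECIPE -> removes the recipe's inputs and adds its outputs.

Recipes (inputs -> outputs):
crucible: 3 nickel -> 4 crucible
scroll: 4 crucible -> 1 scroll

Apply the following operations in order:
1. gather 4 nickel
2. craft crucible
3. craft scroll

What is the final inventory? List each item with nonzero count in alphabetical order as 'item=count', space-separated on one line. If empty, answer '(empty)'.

Answer: nickel=1 scroll=1

Derivation:
After 1 (gather 4 nickel): nickel=4
After 2 (craft crucible): crucible=4 nickel=1
After 3 (craft scroll): nickel=1 scroll=1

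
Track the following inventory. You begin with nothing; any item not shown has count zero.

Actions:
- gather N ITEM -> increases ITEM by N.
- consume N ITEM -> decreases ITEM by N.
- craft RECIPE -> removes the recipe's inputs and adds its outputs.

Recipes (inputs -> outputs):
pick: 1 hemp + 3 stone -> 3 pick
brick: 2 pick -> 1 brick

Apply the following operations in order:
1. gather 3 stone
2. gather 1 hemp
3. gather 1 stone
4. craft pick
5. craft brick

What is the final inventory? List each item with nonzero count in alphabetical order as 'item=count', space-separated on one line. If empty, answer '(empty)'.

After 1 (gather 3 stone): stone=3
After 2 (gather 1 hemp): hemp=1 stone=3
After 3 (gather 1 stone): hemp=1 stone=4
After 4 (craft pick): pick=3 stone=1
After 5 (craft brick): brick=1 pick=1 stone=1

Answer: brick=1 pick=1 stone=1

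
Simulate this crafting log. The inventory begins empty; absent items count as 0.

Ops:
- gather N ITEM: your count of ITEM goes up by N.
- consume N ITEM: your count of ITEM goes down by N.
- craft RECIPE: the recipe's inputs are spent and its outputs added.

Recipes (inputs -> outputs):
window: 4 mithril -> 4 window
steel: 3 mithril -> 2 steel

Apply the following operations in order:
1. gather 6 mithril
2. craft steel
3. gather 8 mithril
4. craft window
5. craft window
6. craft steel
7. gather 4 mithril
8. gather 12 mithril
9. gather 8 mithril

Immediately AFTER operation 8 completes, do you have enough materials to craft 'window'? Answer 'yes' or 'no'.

After 1 (gather 6 mithril): mithril=6
After 2 (craft steel): mithril=3 steel=2
After 3 (gather 8 mithril): mithril=11 steel=2
After 4 (craft window): mithril=7 steel=2 window=4
After 5 (craft window): mithril=3 steel=2 window=8
After 6 (craft steel): steel=4 window=8
After 7 (gather 4 mithril): mithril=4 steel=4 window=8
After 8 (gather 12 mithril): mithril=16 steel=4 window=8

Answer: yes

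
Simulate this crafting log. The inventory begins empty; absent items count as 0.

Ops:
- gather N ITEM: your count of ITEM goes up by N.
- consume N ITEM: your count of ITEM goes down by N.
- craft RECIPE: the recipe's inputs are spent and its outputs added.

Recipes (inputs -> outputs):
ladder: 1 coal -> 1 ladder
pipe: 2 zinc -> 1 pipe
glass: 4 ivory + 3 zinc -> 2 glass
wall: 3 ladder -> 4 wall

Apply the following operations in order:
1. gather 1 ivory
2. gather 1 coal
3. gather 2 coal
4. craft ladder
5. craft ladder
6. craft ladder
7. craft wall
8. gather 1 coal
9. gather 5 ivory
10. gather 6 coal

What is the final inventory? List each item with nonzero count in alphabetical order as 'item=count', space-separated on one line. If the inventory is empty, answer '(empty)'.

After 1 (gather 1 ivory): ivory=1
After 2 (gather 1 coal): coal=1 ivory=1
After 3 (gather 2 coal): coal=3 ivory=1
After 4 (craft ladder): coal=2 ivory=1 ladder=1
After 5 (craft ladder): coal=1 ivory=1 ladder=2
After 6 (craft ladder): ivory=1 ladder=3
After 7 (craft wall): ivory=1 wall=4
After 8 (gather 1 coal): coal=1 ivory=1 wall=4
After 9 (gather 5 ivory): coal=1 ivory=6 wall=4
After 10 (gather 6 coal): coal=7 ivory=6 wall=4

Answer: coal=7 ivory=6 wall=4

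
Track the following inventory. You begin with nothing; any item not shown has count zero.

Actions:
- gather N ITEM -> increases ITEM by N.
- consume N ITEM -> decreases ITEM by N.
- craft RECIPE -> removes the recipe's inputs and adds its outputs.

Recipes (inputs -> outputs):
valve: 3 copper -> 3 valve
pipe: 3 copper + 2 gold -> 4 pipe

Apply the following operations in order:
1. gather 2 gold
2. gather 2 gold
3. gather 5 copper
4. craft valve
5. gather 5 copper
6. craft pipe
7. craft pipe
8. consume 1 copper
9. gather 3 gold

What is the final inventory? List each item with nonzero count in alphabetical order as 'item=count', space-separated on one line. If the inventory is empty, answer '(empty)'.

Answer: gold=3 pipe=8 valve=3

Derivation:
After 1 (gather 2 gold): gold=2
After 2 (gather 2 gold): gold=4
After 3 (gather 5 copper): copper=5 gold=4
After 4 (craft valve): copper=2 gold=4 valve=3
After 5 (gather 5 copper): copper=7 gold=4 valve=3
After 6 (craft pipe): copper=4 gold=2 pipe=4 valve=3
After 7 (craft pipe): copper=1 pipe=8 valve=3
After 8 (consume 1 copper): pipe=8 valve=3
After 9 (gather 3 gold): gold=3 pipe=8 valve=3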